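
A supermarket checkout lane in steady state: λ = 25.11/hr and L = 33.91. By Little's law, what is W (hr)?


W = L/λ = 33.91/25.11 = 1.3505 hr

Final: 1.3505 hr


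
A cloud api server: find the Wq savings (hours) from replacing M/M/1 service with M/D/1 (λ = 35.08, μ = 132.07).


ρ = 35.08/132.07 = 0.2656
Wq(M/M/1) = ρ/(μ−λ) = 0.2656/96.99 = 0.002739 hr
Wq(M/D/1) = ρ/(2(μ−λ)) = 0.001369 hr
Savings = 0.002739 − 0.001369 = 0.001369 hr

Final: 0.001369 hr


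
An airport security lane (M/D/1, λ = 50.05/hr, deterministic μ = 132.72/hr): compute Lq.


ρ = 50.05/132.72 = 0.3771
M/D/1: Lq = ρ²/(2(1−ρ)) = 0.1422/(2·0.6229) = 0.11415

Final: 0.11415


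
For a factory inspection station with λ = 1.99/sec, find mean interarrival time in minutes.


Mean interarrival time = 1/λ = 1/1.99 second = 0.50251 second
In minutes: 0.50251 × 0.0166667 = 0.008375 min

Final: 0.008375 min


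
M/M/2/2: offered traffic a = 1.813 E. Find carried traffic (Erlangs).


B(2,1.813) = 0.368785 (Erlang-B)
Carried load = a(1 − B) = 1.813·(1 − 0.368785) = 1.813·0.631215 = 1.1444 E

Final: 1.1444 Erlangs


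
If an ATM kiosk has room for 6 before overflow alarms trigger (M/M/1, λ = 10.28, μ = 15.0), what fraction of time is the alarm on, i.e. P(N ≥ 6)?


ρ = 10.28/15.0 = 0.6853
P(N ≥ n) = ρ^n = 0.6853^6 = 0.103612

Final: 0.103612


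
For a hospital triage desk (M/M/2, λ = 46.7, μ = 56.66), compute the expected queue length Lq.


a = λ/μ = 0.8242; ρ = a/2 = 0.4121
P₀ = 0.416323
Lq = P₀·a^c·ρ / (c!·(1−ρ)²) = 0.416323·0.67933·0.4121/(2·0.34562)
= 0.16861

Final: 0.16861


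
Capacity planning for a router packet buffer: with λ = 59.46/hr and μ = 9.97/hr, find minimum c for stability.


Stability requires cμ > λ ⇔ c > λ/μ.
λ/μ = 59.46/9.97 = 5.9639
Minimum integer c = ⌊5.9639⌋ + 1 = 6
Check: 6·9.97 = 59.82 > 59.46, while 5·9.97 = 49.85 ≤ 59.46

Final: 6 servers


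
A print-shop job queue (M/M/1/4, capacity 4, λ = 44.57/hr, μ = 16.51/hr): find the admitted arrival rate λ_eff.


ρ = 2.6996; P_K = (1−ρ)ρ^4/(1−ρ^5) = 0.633993
λ_eff = λ(1 − P_K) = 44.57·(1 − 0.633993) = 44.57·0.366007 = 16.3129 /hr

Final: 16.3129 /hr


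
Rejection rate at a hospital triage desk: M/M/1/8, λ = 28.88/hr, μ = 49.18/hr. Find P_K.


ρ = λ/μ = 28.88/49.18 = 0.5872
P_K = (1−ρ)ρ^K/(1−ρ^(K+1)) = (0.4128·0.014141)/(1 − 0.008304)
= 0.005837/0.991696 = 0.005886

Final: 0.005886


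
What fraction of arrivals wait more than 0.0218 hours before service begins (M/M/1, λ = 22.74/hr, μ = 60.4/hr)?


ρ = 22.74/60.4 = 0.3765
P(Wq > t) = ρ·e^{−(μ−λ)t} = 0.3765·e^{−0.8210}
= 0.3765·0.439997 = 0.165654

Final: 0.165654


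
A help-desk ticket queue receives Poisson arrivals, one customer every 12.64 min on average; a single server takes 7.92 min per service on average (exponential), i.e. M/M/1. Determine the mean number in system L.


λ = 60/12.64 = 4.7468 /hr
μ = 60/7.92 = 7.5758 /hr
ρ = λ/μ = 4.7468/7.5758 = 0.6266
L = ρ/(1−ρ) = 0.6266/0.3734 = 1.6780

Final: 1.6780


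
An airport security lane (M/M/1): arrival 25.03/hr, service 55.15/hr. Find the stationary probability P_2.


ρ = 25.03/55.15 = 0.4539
P_n = (1−ρ)·ρ^n = (1 − 0.4539)·0.4539^2 = 0.5461·0.205983 = 0.112497

Final: 0.112497


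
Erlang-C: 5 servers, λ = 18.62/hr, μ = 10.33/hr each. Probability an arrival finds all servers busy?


a = λ/μ = 1.8025; ρ = a/5 = 0.3605
P₀ = 0.164178 (from M/M/c formula)
C(c,a) = [a^c/(c!(1−ρ))]·P₀ = [19.02816/(120·0.6395)]·0.164178
= 0.24796·0.164178 = 0.040709

Final: 0.040709


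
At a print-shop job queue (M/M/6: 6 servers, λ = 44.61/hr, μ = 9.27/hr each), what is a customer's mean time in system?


a = 4.8123; ρ = 0.8020; P₀ = 0.005989
Lq = P₀·a^c·ρ/(c!(1−ρ)²) = 2.11475
Wq = Lq/λ = 2.11475/44.61 = 0.04741 hr
W = Wq + 1/μ = 0.04741 + 0.10787 = 0.15528 hr

Final: 0.15528 hr


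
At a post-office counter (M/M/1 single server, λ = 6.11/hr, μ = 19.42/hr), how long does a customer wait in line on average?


ρ = 6.11/19.42 = 0.3146
Wq = ρ/(μ−λ) = 0.3146/(19.42 − 6.11) = 0.3146/13.31 = 0.02364 hr

Final: 0.02364 hr


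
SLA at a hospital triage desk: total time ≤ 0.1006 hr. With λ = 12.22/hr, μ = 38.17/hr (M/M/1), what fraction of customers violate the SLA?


W ~ Exponential(μ−λ) for M/M/1.
μ − λ = 38.17 − 12.22 = 25.9500
P(W > t) = e^{−(μ−λ)t} = e^{−2.6106} = 0.073493

Final: 0.073493


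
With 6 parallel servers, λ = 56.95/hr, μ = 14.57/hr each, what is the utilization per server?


ρ = λ/(cμ) = 56.95/(6·14.57) = 56.95/87.42 = 0.6515

Final: 0.6515


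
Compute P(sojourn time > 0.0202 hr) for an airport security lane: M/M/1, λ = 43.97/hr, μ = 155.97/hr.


W ~ Exponential(μ−λ) for M/M/1.
μ − λ = 155.97 − 43.97 = 112.0000
P(W > t) = e^{−(μ−λ)t} = e^{−2.2624} = 0.104100

Final: 0.104100


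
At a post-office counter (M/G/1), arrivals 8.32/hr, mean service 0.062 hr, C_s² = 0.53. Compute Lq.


ρ = λ·E[S] = 8.32·0.062 = 0.5158
Lq = ρ²(1+C_s²)/(2(1−ρ)) = 0.2661·(1+0.53)/(2·0.4842)
= 0.2661·1.5300/0.9683 = 0.42044

Final: 0.42044


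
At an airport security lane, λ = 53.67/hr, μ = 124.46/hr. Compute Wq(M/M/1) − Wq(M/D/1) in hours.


ρ = 53.67/124.46 = 0.4312
Wq(M/M/1) = ρ/(μ−λ) = 0.4312/70.79 = 0.006092 hr
Wq(M/D/1) = ρ/(2(μ−λ)) = 0.003046 hr
Savings = 0.006092 − 0.003046 = 0.003046 hr

Final: 0.003046 hr


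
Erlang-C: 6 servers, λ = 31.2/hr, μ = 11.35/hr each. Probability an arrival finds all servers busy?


a = λ/μ = 2.7489; ρ = a/6 = 0.4581
P₀ = 0.063362 (from M/M/c formula)
C(c,a) = [a^c/(c!(1−ρ))]·P₀ = [431.47178/(720·0.5419)]·0.063362
= 1.10596·0.063362 = 0.070076

Final: 0.070076


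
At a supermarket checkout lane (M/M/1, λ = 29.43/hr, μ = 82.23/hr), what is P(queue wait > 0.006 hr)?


ρ = 29.43/82.23 = 0.3579
P(Wq > t) = ρ·e^{−(μ−λ)t} = 0.3579·e^{−0.3168}
= 0.3579·0.728476 = 0.260721

Final: 0.260721


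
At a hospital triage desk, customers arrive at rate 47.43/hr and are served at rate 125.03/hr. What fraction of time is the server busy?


ρ = λ/μ = 47.43/125.03 = 0.3793

Final: 0.3793


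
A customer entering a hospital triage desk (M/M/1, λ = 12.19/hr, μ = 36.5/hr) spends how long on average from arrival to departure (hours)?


W = 1/(μ−λ) = 1/(36.5 − 12.19) = 1/24.31 = 0.04114 hr

Final: 0.04114 hr


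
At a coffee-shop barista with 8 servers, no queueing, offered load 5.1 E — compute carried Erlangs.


B(8,5.1) = 0.074802 (Erlang-B)
Carried load = a(1 − B) = 5.1·(1 − 0.074802) = 5.1·0.925198 = 4.7185 E

Final: 4.7185 Erlangs


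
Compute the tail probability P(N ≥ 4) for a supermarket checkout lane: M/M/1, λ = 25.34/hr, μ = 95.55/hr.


ρ = 25.34/95.55 = 0.2652
P(N ≥ n) = ρ^n = 0.2652^4 = 0.004947

Final: 0.004947


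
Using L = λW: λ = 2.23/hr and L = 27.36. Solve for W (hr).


W = L/λ = 27.36/2.23 = 12.2691 hr

Final: 12.2691 hr


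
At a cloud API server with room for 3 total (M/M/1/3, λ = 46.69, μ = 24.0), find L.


ρ = 46.69/24.0 = 1.9454
L = ρ[1 − (K+1)ρ^K + Kρ^(K+1)] / [(1−ρ)(1−ρ^(K+1))]
Numerator: 1.9454·(1 − 4·7.362713 + 3·14.323545) = 28.247027
Denominator: (-0.9454)·(-13.323545) = 12.596302
L = 28.247027/12.596302 = 2.2425

Final: 2.2425


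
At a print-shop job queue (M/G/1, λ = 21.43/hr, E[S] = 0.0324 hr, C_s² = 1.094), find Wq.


ρ = λ·E[S] = 21.43·0.0324 = 0.6943
E[S²] = E[S]²(1+C_s²) = 0.0324²·(1+1.094) = 0.002198
Wq = λ·E[S²]/(2(1−ρ)) = 21.43·0.002198/(2·0.3057) = 0.07706 hr

Final: 0.07706 hr


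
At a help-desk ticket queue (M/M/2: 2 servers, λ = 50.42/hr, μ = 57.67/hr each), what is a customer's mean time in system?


a = 0.8743; ρ = 0.4371; P₀ = 0.391651
Lq = P₀·a^c·ρ/(c!(1−ρ)²) = 0.20654
Wq = Lq/λ = 0.20654/50.42 = 0.004096 hr
W = Wq + 1/μ = 0.004096 + 0.01734 = 0.02144 hr

Final: 0.02144 hr


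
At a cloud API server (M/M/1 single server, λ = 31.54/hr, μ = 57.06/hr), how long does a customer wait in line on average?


ρ = 31.54/57.06 = 0.5528
Wq = ρ/(μ−λ) = 0.5528/(57.06 − 31.54) = 0.5528/25.52 = 0.02166 hr

Final: 0.02166 hr


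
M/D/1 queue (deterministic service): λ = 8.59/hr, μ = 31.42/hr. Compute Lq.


ρ = 8.59/31.42 = 0.2734
M/D/1: Lq = ρ²/(2(1−ρ)) = 0.07474/(2·0.7266) = 0.05143

Final: 0.05143


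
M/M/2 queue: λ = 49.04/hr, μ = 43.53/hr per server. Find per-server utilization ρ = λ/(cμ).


ρ = λ/(cμ) = 49.04/(2·43.53) = 49.04/87.06 = 0.5633

Final: 0.5633


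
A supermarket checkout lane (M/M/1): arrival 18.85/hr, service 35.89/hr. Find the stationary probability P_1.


ρ = 18.85/35.89 = 0.5252
P_n = (1−ρ)·ρ^n = (1 − 0.5252)·0.5252^1 = 0.4748·0.525216 = 0.249364

Final: 0.249364


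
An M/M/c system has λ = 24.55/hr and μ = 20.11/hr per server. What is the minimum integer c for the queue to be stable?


Stability requires cμ > λ ⇔ c > λ/μ.
λ/μ = 24.55/20.11 = 1.2208
Minimum integer c = ⌊1.2208⌋ + 1 = 2
Check: 2·20.11 = 40.22 > 24.55, while 1·20.11 = 20.11 ≤ 24.55

Final: 2 servers


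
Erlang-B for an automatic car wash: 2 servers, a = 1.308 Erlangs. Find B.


B(c,a) = (a^c/c!) / Σ_{k=0}^{c} a^k/k!
a^2/2! = 0.855432
Σ terms (k=0..2): 1.00000 + 1.30800 + 0.85543 = 3.163432
B = 0.855432/3.163432 = 0.270413

Final: 0.270413


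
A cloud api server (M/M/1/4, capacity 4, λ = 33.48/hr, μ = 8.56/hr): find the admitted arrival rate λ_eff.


ρ = 3.9112; P_K = (1−ρ)ρ^4/(1−ρ^5) = 0.745139
λ_eff = λ(1 − P_K) = 33.48·(1 − 0.745139) = 33.48·0.254861 = 8.5327 /hr

Final: 8.5327 /hr


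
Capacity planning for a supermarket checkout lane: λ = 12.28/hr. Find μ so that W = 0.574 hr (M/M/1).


W = 1/(μ−λ) ⇒ μ − λ = 1/W = 1/0.574 = 1.7422
μ = λ + 1/W = 12.28 + 1.7422 = 14.0222 per hr

Final: 14.0222 /hr


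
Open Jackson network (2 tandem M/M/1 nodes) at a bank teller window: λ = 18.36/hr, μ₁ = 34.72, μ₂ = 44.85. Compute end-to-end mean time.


Each node sees arrival rate λ = 18.36/hr (tandem ⇒ throughput preserved).
W₁ = 1/(μ₁−λ) = 1/(34.72−18.36) = 0.06112 hr
W₂ = 1/(μ₂−λ) = 1/(44.85−18.36) = 0.03775 hr
W_total = W₁ + W₂ = 0.06112 + 0.03775 = 0.09887 hr

Final: 0.09887 hr


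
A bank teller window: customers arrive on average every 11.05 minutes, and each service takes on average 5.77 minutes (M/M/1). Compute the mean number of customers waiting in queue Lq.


λ = 60/11.05 = 5.4299 /hr
μ = 60/5.77 = 10.3986 /hr
ρ = λ/μ = 5.4299/10.3986 = 0.5222
Lq = ρ²/(1−ρ) = 0.2727/0.4778 = 0.5706

Final: 0.5706


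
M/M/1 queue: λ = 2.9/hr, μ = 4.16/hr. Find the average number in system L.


ρ = λ/μ = 2.9/4.16 = 0.6971
L = ρ/(1−ρ) = 0.6971/(1 − 0.6971) = 0.6971/0.3029 = 2.3016

Final: 2.3016


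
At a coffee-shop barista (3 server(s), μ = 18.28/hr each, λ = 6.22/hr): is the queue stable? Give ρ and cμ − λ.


Total capacity cμ = 3·18.28 = 54.84/hr
ρ = λ/(cμ) = 6.22/54.84 = 0.1134
Stable ⇔ ρ < 1: YES
Spare capacity = cμ − λ = 54.84 − 6.22 = 48.62/hr

Final: ρ = 0.1134; stable; margin = 48.62/hr


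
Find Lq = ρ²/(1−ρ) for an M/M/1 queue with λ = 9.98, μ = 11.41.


ρ = 9.98/11.41 = 0.8747
Lq = ρ²/(1−ρ) = 0.7650/0.1253 = 6.1043

Final: 6.1043


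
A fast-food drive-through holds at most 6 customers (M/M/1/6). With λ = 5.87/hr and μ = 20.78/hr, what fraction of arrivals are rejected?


ρ = λ/μ = 5.87/20.78 = 0.2825
P_K = (1−ρ)ρ^K/(1−ρ^(K+1)) = (0.7175·0.0005081)/(1 − 0.0001435)
= 0.0003646/0.999856 = 0.0003646

Final: 0.0003646


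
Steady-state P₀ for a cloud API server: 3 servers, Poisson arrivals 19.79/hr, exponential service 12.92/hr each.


a = λ/μ = 19.79/12.92 = 1.5317; ρ = a/c = 0.5106
Σ_{k=0}^{2} a^k/k! (terms k=0..2) = 1.00000 + 1.53173 + 1.17310 = 3.70484
Tail: a^3/(3!(1−ρ)) = 3.59377/(6·0.4894) = 1.22381
P₀ = 1/(3.70484 + 1.22381) = 1/4.92865 = 0.202895

Final: 0.202895


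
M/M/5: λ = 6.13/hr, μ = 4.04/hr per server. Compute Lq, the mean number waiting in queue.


a = λ/μ = 1.5173; ρ = a/5 = 0.3035
P₀ = 0.218926
Lq = P₀·a^c·ρ / (c!·(1−ρ)²) = 0.218926·8.04258·0.3035/(120·0.48516)
= 0.009178

Final: 0.009178


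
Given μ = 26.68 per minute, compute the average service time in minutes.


Mean service time = 1/μ = 1/26.68 minute = 0.03748 minute
In minutes: 0.03748 × 1 = 0.03748 min

Final: 0.03748 min


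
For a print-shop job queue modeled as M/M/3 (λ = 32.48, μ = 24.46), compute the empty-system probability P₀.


a = λ/μ = 32.48/24.46 = 1.3279; ρ = a/c = 0.4426
Σ_{k=0}^{2} a^k/k! (terms k=0..2) = 1.00000 + 1.32788 + 0.88164 = 3.20952
Tail: a^3/(3!(1−ρ)) = 2.34142/(6·0.5574) = 0.70014
P₀ = 1/(3.20952 + 0.70014) = 1/3.90965 = 0.255777

Final: 0.255777


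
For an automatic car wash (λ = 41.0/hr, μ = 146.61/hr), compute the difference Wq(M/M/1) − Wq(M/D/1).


ρ = 41.0/146.61 = 0.2797
Wq(M/M/1) = ρ/(μ−λ) = 0.2797/105.61 = 0.002648 hr
Wq(M/D/1) = ρ/(2(μ−λ)) = 0.001324 hr
Savings = 0.002648 − 0.001324 = 0.001324 hr

Final: 0.001324 hr


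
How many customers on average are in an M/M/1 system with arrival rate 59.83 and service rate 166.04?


ρ = λ/μ = 59.83/166.04 = 0.3603
L = ρ/(1−ρ) = 0.3603/(1 − 0.3603) = 0.3603/0.6397 = 0.5633

Final: 0.5633


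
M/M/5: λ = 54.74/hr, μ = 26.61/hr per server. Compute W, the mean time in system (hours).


a = 2.0571; ρ = 0.4114; P₀ = 0.126717
Lq = P₀·a^c·ρ/(c!(1−ρ)²) = 0.04620
Wq = Lq/λ = 0.04620/54.74 = 0.0008440 hr
W = Wq + 1/μ = 0.0008440 + 0.03758 = 0.03842 hr

Final: 0.03842 hr


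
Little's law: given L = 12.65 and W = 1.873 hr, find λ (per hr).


λ = L/W = 12.65/1.873 = 6.7539 /hr

Final: 6.7539 /hr


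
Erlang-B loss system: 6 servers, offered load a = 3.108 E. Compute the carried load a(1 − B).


B(6,3.108) = 0.058231 (Erlang-B)
Carried load = a(1 − B) = 3.108·(1 − 0.058231) = 3.108·0.941769 = 2.9270 E

Final: 2.9270 Erlangs


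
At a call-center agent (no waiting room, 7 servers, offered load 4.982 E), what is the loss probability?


B(c,a) = (a^c/c!) / Σ_{k=0}^{c} a^k/k!
a^7/7! = 15.114561
Σ terms (k=0..7): 1.00000 + 4.98200 + 12.41016 + 20.60914 + 25.66869 + 25.57628 + 21.23684 + 15.11456 = 126.597669
B = 15.114561/126.597669 = 0.119391

Final: 0.119391


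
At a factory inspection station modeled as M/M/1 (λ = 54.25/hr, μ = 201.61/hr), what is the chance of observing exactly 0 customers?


ρ = 54.25/201.61 = 0.2691
P_n = (1−ρ)·ρ^n = (1 − 0.2691)·0.2691^0 = 0.7309·1.000000 = 0.730916

Final: 0.730916


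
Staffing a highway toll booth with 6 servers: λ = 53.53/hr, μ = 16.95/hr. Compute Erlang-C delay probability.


a = λ/μ = 3.1581; ρ = a/6 = 0.5264
P₀ = 0.041552 (from M/M/c formula)
C(c,a) = [a^c/(c!(1−ρ))]·P₀ = [992.12238/(720·0.4736)]·0.041552
= 2.90922·0.041552 = 0.120883

Final: 0.120883


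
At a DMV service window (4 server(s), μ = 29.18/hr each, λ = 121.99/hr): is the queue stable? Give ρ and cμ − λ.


Total capacity cμ = 4·29.18 = 116.72/hr
ρ = λ/(cμ) = 121.99/116.72 = 1.0452
Stable ⇔ ρ < 1: NO
Spare capacity = cμ − λ = 116.72 − 121.99 = -5.27/hr

Final: ρ = 1.0452; unstable; margin = -5.27/hr


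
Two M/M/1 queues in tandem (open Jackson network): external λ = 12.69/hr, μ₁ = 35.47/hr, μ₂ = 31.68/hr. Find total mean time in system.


Each node sees arrival rate λ = 12.69/hr (tandem ⇒ throughput preserved).
W₁ = 1/(μ₁−λ) = 1/(35.47−12.69) = 0.04390 hr
W₂ = 1/(μ₂−λ) = 1/(31.68−12.69) = 0.05266 hr
W_total = W₁ + W₂ = 0.04390 + 0.05266 = 0.09656 hr

Final: 0.09656 hr


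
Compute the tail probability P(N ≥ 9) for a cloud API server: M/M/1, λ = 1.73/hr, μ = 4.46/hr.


ρ = 1.73/4.46 = 0.3879
P(N ≥ n) = ρ^n = 0.3879^9 = 0.0001988

Final: 0.0001988


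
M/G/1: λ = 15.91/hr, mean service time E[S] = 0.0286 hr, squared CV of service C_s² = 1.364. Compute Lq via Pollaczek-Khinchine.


ρ = λ·E[S] = 15.91·0.0286 = 0.4550
Lq = ρ²(1+C_s²)/(2(1−ρ)) = 0.2070·(1+1.364)/(2·0.5450)
= 0.2070·2.3640/1.0899 = 0.44907

Final: 0.44907


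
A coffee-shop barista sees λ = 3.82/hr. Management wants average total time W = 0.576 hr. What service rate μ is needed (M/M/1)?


W = 1/(μ−λ) ⇒ μ − λ = 1/W = 1/0.576 = 1.7361
μ = λ + 1/W = 3.82 + 1.7361 = 5.5561 per hr

Final: 5.5561 /hr


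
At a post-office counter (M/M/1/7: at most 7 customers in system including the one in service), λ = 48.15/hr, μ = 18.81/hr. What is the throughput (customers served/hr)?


ρ = 2.5598; P_K = (1−ρ)ρ^7/(1−ρ^8) = 0.609676
λ_eff = λ(1 − P_K) = 48.15·(1 − 0.609676) = 48.15·0.390324 = 18.7941 /hr

Final: 18.7941 /hr


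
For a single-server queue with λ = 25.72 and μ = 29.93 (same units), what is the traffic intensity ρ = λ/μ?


ρ = λ/μ = 25.72/29.93 = 0.8593

Final: 0.8593


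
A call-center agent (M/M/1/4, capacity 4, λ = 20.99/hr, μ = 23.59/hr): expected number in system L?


ρ = 20.99/23.59 = 0.8898
L = ρ[1 − (K+1)ρ^K + Kρ^(K+1)] / [(1−ρ)(1−ρ^(K+1))]
Numerator: 0.8898·(1 − 5·0.626813 + 4·0.557728) = 0.086173
Denominator: (0.1102)·(0.442272) = 0.048746
L = 0.086173/0.048746 = 1.7678

Final: 1.7678


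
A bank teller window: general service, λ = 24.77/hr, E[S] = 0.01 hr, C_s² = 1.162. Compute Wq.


ρ = λ·E[S] = 24.77·0.01 = 0.2477
E[S²] = E[S]²(1+C_s²) = 0.01²·(1+1.162) = 0.0002162
Wq = λ·E[S²]/(2(1−ρ)) = 24.77·0.0002162/(2·0.7523) = 0.003559 hr

Final: 0.003559 hr


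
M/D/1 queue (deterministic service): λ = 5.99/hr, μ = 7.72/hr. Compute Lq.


ρ = 5.99/7.72 = 0.7759
M/D/1: Lq = ρ²/(2(1−ρ)) = 0.6020/(2·0.2241) = 1.34326

Final: 1.34326


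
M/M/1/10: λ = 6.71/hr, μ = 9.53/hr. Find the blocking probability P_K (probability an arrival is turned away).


ρ = λ/μ = 6.71/9.53 = 0.7041
P_K = (1−ρ)ρ^K/(1−ρ^(K+1)) = (0.2959·0.029943)/(1 − 0.021083)
= 0.008860/0.978917 = 0.009051

Final: 0.009051


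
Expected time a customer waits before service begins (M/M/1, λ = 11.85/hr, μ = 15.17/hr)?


ρ = 11.85/15.17 = 0.7811
Wq = ρ/(μ−λ) = 0.7811/(15.17 − 11.85) = 0.7811/3.32 = 0.2353 hr

Final: 0.2353 hr


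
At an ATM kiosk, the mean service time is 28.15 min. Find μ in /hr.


μ = 1/(service time) in consistent units.
1 hour = 60 min, so μ = 60/28.15 = 2.1314 per hour

Final: 2.1314 /hr


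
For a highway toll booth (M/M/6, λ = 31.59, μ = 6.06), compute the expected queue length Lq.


a = λ/μ = 5.2129; ρ = a/6 = 0.8688
P₀ = 0.003138
Lq = P₀·a^c·ρ / (c!·(1−ρ)²) = 0.003138·20066.05556·0.8688/(720·0.01721)
= 4.41461

Final: 4.41461


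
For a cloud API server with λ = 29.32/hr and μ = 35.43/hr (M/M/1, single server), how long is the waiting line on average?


ρ = 29.32/35.43 = 0.8275
Lq = ρ²/(1−ρ) = 0.6848/0.1725 = 3.9711

Final: 3.9711


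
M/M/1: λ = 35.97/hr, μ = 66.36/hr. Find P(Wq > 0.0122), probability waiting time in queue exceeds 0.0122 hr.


ρ = 35.97/66.36 = 0.5420
P(Wq > t) = ρ·e^{−(μ−λ)t} = 0.5420·e^{−0.3708}
= 0.5420·0.690211 = 0.374124

Final: 0.374124


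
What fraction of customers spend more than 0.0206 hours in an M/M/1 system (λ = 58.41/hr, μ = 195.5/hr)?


W ~ Exponential(μ−λ) for M/M/1.
μ − λ = 195.5 − 58.41 = 137.0900
P(W > t) = e^{−(μ−λ)t} = e^{−2.8241} = 0.059365

Final: 0.059365


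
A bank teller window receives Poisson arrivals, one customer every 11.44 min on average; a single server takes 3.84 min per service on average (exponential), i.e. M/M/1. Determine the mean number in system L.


λ = 60/11.44 = 5.2448 /hr
μ = 60/3.84 = 15.6250 /hr
ρ = λ/μ = 5.2448/15.6250 = 0.3357
L = ρ/(1−ρ) = 0.3357/0.6643 = 0.5053

Final: 0.5053


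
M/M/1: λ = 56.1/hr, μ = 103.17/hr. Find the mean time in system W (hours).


W = 1/(μ−λ) = 1/(103.17 − 56.1) = 1/47.07 = 0.02124 hr

Final: 0.02124 hr


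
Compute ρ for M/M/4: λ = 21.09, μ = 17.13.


ρ = λ/(cμ) = 21.09/(4·17.13) = 21.09/68.52 = 0.3078

Final: 0.3078


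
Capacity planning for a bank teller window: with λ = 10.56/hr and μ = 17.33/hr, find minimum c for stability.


Stability requires cμ > λ ⇔ c > λ/μ.
λ/μ = 10.56/17.33 = 0.6093
Minimum integer c = ⌊0.6093⌋ + 1 = 1
Check: 1·17.33 = 17.33 > 10.56, while 0·17.33 = 0.00 ≤ 10.56

Final: 1 servers


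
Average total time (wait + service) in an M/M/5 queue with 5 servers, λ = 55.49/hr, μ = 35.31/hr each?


a = 1.5715; ρ = 0.3143; P₀ = 0.207306
Lq = P₀·a^c·ρ/(c!(1−ρ)²) = 0.01107
Wq = Lq/λ = 0.01107/55.49 = 0.0001995 hr
W = Wq + 1/μ = 0.0001995 + 0.02832 = 0.02852 hr

Final: 0.02852 hr


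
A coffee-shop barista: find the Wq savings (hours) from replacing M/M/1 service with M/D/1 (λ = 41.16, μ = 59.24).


ρ = 41.16/59.24 = 0.6948
Wq(M/M/1) = ρ/(μ−λ) = 0.6948/18.08 = 0.03843 hr
Wq(M/D/1) = ρ/(2(μ−λ)) = 0.01921 hr
Savings = 0.03843 − 0.01921 = 0.01921 hr

Final: 0.01921 hr


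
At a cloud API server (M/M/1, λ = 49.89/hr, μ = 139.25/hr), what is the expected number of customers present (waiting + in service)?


ρ = λ/μ = 49.89/139.25 = 0.3583
L = ρ/(1−ρ) = 0.3583/(1 − 0.3583) = 0.3583/0.6417 = 0.5583

Final: 0.5583


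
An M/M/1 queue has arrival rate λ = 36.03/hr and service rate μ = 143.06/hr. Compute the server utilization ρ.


ρ = λ/μ = 36.03/143.06 = 0.2519

Final: 0.2519


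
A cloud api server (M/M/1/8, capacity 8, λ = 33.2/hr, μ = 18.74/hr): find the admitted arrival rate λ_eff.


ρ = 1.7716; P_K = (1−ρ)ρ^8/(1−ρ^9) = 0.438090
λ_eff = λ(1 − P_K) = 33.2·(1 − 0.438090) = 33.2·0.561910 = 18.6554 /hr

Final: 18.6554 /hr


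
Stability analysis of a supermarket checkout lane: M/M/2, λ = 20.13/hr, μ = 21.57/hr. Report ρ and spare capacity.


Total capacity cμ = 2·21.57 = 43.14/hr
ρ = λ/(cμ) = 20.13/43.14 = 0.4666
Stable ⇔ ρ < 1: YES
Spare capacity = cμ − λ = 43.14 − 20.13 = 23.01/hr

Final: ρ = 0.4666; stable; margin = 23.01/hr


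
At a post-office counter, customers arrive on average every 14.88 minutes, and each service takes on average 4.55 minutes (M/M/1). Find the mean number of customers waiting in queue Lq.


λ = 60/14.88 = 4.0323 /hr
μ = 60/4.55 = 13.1868 /hr
ρ = λ/μ = 4.0323/13.1868 = 0.3058
Lq = ρ²/(1−ρ) = 0.09350/0.6942 = 0.1347

Final: 0.1347


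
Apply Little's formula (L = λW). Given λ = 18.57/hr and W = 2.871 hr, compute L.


L = λW = 18.57·2.871 = 53.3145

Final: 53.3145


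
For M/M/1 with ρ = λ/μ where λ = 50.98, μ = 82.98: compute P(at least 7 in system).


ρ = 50.98/82.98 = 0.6144
P(N ≥ n) = ρ^n = 0.6144^7 = 0.033036

Final: 0.033036


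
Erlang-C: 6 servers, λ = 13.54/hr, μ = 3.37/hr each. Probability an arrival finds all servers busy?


a = λ/μ = 4.0178; ρ = a/6 = 0.6696
P₀ = 0.016349 (from M/M/c formula)
C(c,a) = [a^c/(c!(1−ρ))]·P₀ = [4206.61321/(720·0.3304)]·0.016349
= 17.68499·0.016349 = 0.289128

Final: 0.289128


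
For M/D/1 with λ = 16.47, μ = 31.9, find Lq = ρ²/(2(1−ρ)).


ρ = 16.47/31.9 = 0.5163
M/D/1: Lq = ρ²/(2(1−ρ)) = 0.2666/(2·0.4837) = 0.27555

Final: 0.27555


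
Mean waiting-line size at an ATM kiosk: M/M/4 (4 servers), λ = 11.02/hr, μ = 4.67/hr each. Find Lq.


a = λ/μ = 2.3597; ρ = a/4 = 0.5899
P₀ = 0.087074
Lq = P₀·a^c·ρ / (c!·(1−ρ)²) = 0.087074·31.00694·0.5899/(24·0.16815)
= 0.39467

Final: 0.39467


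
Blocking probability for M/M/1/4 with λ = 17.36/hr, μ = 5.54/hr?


ρ = λ/μ = 17.36/5.54 = 3.1336
P_K = (1−ρ)ρ^K/(1−ρ^(K+1)) = (-2.1336·96.418379)/(1 − 302.134125)
= -205.715747/-301.134125 = 0.683137

Final: 0.683137


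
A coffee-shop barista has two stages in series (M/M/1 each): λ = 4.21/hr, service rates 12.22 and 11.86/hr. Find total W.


Each node sees arrival rate λ = 4.21/hr (tandem ⇒ throughput preserved).
W₁ = 1/(μ₁−λ) = 1/(12.22−4.21) = 0.12484 hr
W₂ = 1/(μ₂−λ) = 1/(11.86−4.21) = 0.13072 hr
W_total = W₁ + W₂ = 0.12484 + 0.13072 = 0.25556 hr

Final: 0.25556 hr


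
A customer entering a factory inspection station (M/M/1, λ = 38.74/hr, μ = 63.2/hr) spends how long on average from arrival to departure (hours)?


W = 1/(μ−λ) = 1/(63.2 − 38.74) = 1/24.46 = 0.04088 hr

Final: 0.04088 hr


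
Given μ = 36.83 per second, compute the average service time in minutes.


Mean service time = 1/μ = 1/36.83 second = 0.02715 second
In minutes: 0.02715 × 0.0166667 = 0.0004525 min

Final: 0.0004525 min


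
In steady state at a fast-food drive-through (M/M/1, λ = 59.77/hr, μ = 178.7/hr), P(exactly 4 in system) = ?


ρ = 59.77/178.7 = 0.3345
P_n = (1−ρ)·ρ^n = (1 − 0.3345)·0.3345^4 = 0.6655·0.012515 = 0.008329

Final: 0.008329


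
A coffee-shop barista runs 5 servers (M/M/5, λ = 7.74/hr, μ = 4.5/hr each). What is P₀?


a = λ/μ = 7.74/4.5 = 1.7200; ρ = a/c = 0.3440
Σ_{k=0}^{4} a^k/k! (terms k=0..4) = 1.00000 + 1.72000 + 1.47920 + 0.84807 + 0.36467 = 5.41195
Tail: a^5/(5!(1−ρ)) = 15.05366/(120·0.6560) = 0.19123
P₀ = 1/(5.41195 + 0.19123) = 1/5.60318 = 0.178470

Final: 0.178470


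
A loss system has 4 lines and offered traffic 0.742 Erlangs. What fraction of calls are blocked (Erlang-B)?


B(c,a) = (a^c/c!) / Σ_{k=0}^{c} a^k/k!
a^4/4! = 0.012630
Σ terms (k=0..4): 1.00000 + 0.74200 + 0.27528 + 0.06809 + 0.01263 = 2.097998
B = 0.012630/2.097998 = 0.006020

Final: 0.006020


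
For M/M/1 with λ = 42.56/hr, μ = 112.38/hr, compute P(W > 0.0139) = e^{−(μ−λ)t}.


W ~ Exponential(μ−λ) for M/M/1.
μ − λ = 112.38 − 42.56 = 69.8200
P(W > t) = e^{−(μ−λ)t} = e^{−0.9705} = 0.378894

Final: 0.378894


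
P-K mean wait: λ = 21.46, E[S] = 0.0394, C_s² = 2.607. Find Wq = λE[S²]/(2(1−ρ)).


ρ = λ·E[S] = 21.46·0.0394 = 0.8455
E[S²] = E[S]²(1+C_s²) = 0.0394²·(1+2.607) = 0.005599
Wq = λ·E[S²]/(2(1−ρ)) = 21.46·0.005599/(2·0.1545) = 0.38894 hr

Final: 0.38894 hr


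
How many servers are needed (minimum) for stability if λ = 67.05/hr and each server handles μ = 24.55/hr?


Stability requires cμ > λ ⇔ c > λ/μ.
λ/μ = 67.05/24.55 = 2.7312
Minimum integer c = ⌊2.7312⌋ + 1 = 3
Check: 3·24.55 = 73.65 > 67.05, while 2·24.55 = 49.10 ≤ 67.05

Final: 3 servers


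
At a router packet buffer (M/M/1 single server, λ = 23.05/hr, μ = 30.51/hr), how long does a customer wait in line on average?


ρ = 23.05/30.51 = 0.7555
Wq = ρ/(μ−λ) = 0.7555/(30.51 − 23.05) = 0.7555/7.46 = 0.1013 hr

Final: 0.1013 hr


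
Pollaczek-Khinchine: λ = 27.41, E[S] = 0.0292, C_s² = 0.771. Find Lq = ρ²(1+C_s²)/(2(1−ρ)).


ρ = λ·E[S] = 27.41·0.0292 = 0.8004
Lq = ρ²(1+C_s²)/(2(1−ρ)) = 0.6406·(1+0.771)/(2·0.1996)
= 0.6406·1.7710/0.3993 = 2.84152

Final: 2.84152


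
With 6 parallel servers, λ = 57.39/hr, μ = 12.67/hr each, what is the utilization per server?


ρ = λ/(cμ) = 57.39/(6·12.67) = 57.39/76.02 = 0.7549

Final: 0.7549


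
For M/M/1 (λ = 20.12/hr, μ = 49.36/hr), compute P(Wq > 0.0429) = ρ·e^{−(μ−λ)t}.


ρ = 20.12/49.36 = 0.4076
P(Wq > t) = ρ·e^{−(μ−λ)t} = 0.4076·e^{−1.2544}
= 0.4076·0.285248 = 0.116272

Final: 0.116272


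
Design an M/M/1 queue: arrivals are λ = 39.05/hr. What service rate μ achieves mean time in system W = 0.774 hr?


W = 1/(μ−λ) ⇒ μ − λ = 1/W = 1/0.774 = 1.2920
μ = λ + 1/W = 39.05 + 1.2920 = 40.3420 per hr

Final: 40.3420 /hr


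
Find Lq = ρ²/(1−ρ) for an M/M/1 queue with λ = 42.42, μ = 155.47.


ρ = 42.42/155.47 = 0.2729
Lq = ρ²/(1−ρ) = 0.07445/0.7271 = 0.1024

Final: 0.1024


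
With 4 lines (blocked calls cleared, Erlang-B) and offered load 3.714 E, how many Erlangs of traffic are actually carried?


B(4,3.714) = 0.282360 (Erlang-B)
Carried load = a(1 − B) = 3.714·(1 − 0.282360) = 3.714·0.717640 = 2.6653 E

Final: 2.6653 Erlangs


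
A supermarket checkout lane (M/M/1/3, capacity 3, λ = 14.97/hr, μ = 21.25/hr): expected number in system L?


ρ = 14.97/21.25 = 0.7045
L = ρ[1 − (K+1)ρ^K + Kρ^(K+1)] / [(1−ρ)(1−ρ^(K+1))]
Numerator: 0.7045·(1 − 4·0.349614 + 3·0.246293) = 0.239818
Denominator: (0.2955)·(0.753707) = 0.222743
L = 0.239818/0.222743 = 1.0767

Final: 1.0767


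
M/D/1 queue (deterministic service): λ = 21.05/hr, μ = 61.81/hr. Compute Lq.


ρ = 21.05/61.81 = 0.3406
M/D/1: Lq = ρ²/(2(1−ρ)) = 0.1160/(2·0.6594) = 0.08794

Final: 0.08794


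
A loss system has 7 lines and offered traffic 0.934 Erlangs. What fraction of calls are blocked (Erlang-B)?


B(c,a) = (a^c/c!) / Σ_{k=0}^{c} a^k/k!
a^7/7! = 0.0001230
Σ terms (k=0..7): 1.00000 + 0.93400 + 0.43618 + 0.13580 + 0.03171 + 0.005923 + 0.0009220 + 0.0001230 = 2.544652
B = 0.0001230/2.544652 = 0.00004835

Final: 0.00004835


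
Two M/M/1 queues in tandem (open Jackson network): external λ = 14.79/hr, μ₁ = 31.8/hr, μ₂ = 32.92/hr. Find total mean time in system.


Each node sees arrival rate λ = 14.79/hr (tandem ⇒ throughput preserved).
W₁ = 1/(μ₁−λ) = 1/(31.8−14.79) = 0.05879 hr
W₂ = 1/(μ₂−λ) = 1/(32.92−14.79) = 0.05516 hr
W_total = W₁ + W₂ = 0.05879 + 0.05516 = 0.11395 hr

Final: 0.11395 hr


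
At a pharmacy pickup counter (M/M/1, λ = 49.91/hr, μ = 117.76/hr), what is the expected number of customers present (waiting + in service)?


ρ = λ/μ = 49.91/117.76 = 0.4238
L = ρ/(1−ρ) = 0.4238/(1 − 0.4238) = 0.4238/0.5762 = 0.7356

Final: 0.7356


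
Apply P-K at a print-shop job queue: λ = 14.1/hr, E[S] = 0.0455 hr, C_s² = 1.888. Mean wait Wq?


ρ = λ·E[S] = 14.1·0.0455 = 0.6415
E[S²] = E[S]²(1+C_s²) = 0.0455²·(1+1.888) = 0.005979
Wq = λ·E[S²]/(2(1−ρ)) = 14.1·0.005979/(2·0.3585) = 0.11759 hr

Final: 0.11759 hr


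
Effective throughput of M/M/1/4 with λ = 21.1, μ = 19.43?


ρ = 1.0859; P_K = (1−ρ)ρ^4/(1−ρ^5) = 0.234262
λ_eff = λ(1 − P_K) = 21.1·(1 − 0.234262) = 21.1·0.765738 = 16.1571 /hr

Final: 16.1571 /hr


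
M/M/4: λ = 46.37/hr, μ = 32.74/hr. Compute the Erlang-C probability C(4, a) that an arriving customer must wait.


a = λ/μ = 1.4163; ρ = a/4 = 0.3541
P₀ = 0.240828 (from M/M/c formula)
C(c,a) = [a^c/(c!(1−ρ))]·P₀ = [4.02377/(24·0.6459)]·0.240828
= 0.25956·0.240828 = 0.062510

Final: 0.062510


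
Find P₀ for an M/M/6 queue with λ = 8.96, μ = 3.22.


a = λ/μ = 8.96/3.22 = 2.7826; ρ = a/c = 0.4638
Σ_{k=0}^{5} a^k/k! (terms k=0..5) = 1.00000 + 2.78261 + 3.87146 + 3.59092 + 2.49803 + 1.39021 = 15.13321
Tail: a^6/(6!(1−ρ)) = 464.20822/(720·0.5362) = 1.20234
P₀ = 1/(15.13321 + 1.20234) = 1/16.33556 = 0.061216

Final: 0.061216


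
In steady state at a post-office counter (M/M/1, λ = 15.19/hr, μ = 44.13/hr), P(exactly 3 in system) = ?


ρ = 15.19/44.13 = 0.3442
P_n = (1−ρ)·ρ^n = (1 − 0.3442)·0.3442^3 = 0.6558·0.040782 = 0.026745

Final: 0.026745


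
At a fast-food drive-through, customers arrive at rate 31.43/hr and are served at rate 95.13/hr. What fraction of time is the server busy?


ρ = λ/μ = 31.43/95.13 = 0.3304

Final: 0.3304


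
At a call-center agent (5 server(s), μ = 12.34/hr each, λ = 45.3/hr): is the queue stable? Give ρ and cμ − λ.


Total capacity cμ = 5·12.34 = 61.70/hr
ρ = λ/(cμ) = 45.3/61.70 = 0.7342
Stable ⇔ ρ < 1: YES
Spare capacity = cμ − λ = 61.70 − 45.3 = 16.40/hr

Final: ρ = 0.7342; stable; margin = 16.40/hr


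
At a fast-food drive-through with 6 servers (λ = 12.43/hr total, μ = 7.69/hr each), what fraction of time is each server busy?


ρ = λ/(cμ) = 12.43/(6·7.69) = 12.43/46.14 = 0.2694

Final: 0.2694


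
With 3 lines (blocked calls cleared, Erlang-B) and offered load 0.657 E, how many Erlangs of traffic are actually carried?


B(3,0.657) = 0.024616 (Erlang-B)
Carried load = a(1 − B) = 0.657·(1 − 0.024616) = 0.657·0.975384 = 0.6408 E

Final: 0.6408 Erlangs


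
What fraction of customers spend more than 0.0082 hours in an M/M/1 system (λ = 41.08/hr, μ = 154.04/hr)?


W ~ Exponential(μ−λ) for M/M/1.
μ − λ = 154.04 − 41.08 = 112.9600
P(W > t) = e^{−(μ−λ)t} = e^{−0.9263} = 0.396027

Final: 0.396027


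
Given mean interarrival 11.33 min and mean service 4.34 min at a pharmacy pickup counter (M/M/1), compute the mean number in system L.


λ = 60/11.33 = 5.2957 /hr
μ = 60/4.34 = 13.8249 /hr
ρ = λ/μ = 5.2957/13.8249 = 0.3831
L = ρ/(1−ρ) = 0.3831/0.6169 = 0.6209

Final: 0.6209


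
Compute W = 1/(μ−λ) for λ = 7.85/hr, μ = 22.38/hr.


W = 1/(μ−λ) = 1/(22.38 − 7.85) = 1/14.53 = 0.06882 hr

Final: 0.06882 hr


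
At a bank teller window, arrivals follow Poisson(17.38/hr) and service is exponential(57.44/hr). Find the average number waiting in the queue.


ρ = 17.38/57.44 = 0.3026
Lq = ρ²/(1−ρ) = 0.09155/0.6974 = 0.1313

Final: 0.1313


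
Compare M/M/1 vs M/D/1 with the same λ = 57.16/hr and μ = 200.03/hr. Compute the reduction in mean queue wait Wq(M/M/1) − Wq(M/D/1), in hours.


ρ = 57.16/200.03 = 0.2858
Wq(M/M/1) = ρ/(μ−λ) = 0.2858/142.87 = 0.002000 hr
Wq(M/D/1) = ρ/(2(μ−λ)) = 0.001000 hr
Savings = 0.002000 − 0.001000 = 0.001000 hr

Final: 0.001000 hr


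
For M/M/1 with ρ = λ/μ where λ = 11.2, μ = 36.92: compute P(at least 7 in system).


ρ = 11.2/36.92 = 0.3034
P(N ≥ n) = ρ^n = 0.3034^7 = 0.0002364

Final: 0.0002364


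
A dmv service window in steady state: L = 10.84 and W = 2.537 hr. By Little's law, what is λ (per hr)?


λ = L/W = 10.84/2.537 = 4.2728 /hr

Final: 4.2728 /hr


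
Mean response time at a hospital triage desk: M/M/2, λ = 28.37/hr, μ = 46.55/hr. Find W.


a = 0.6095; ρ = 0.3047; P₀ = 0.532889
Lq = P₀·a^c·ρ/(c!(1−ρ)²) = 0.06239
Wq = Lq/λ = 0.06239/28.37 = 0.002199 hr
W = Wq + 1/μ = 0.002199 + 0.02148 = 0.02368 hr

Final: 0.02368 hr


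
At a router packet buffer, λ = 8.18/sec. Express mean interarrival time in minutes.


Mean interarrival time = 1/λ = 1/8.18 second = 0.12225 second
In minutes: 0.12225 × 0.0166667 = 0.002037 min

Final: 0.002037 min


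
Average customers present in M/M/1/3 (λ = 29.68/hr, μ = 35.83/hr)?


ρ = 29.68/35.83 = 0.8284
L = ρ[1 − (K+1)ρ^K + Kρ^(K+1)] / [(1−ρ)(1−ρ^(K+1))]
Numerator: 0.8284·(1 − 4·0.568396 + 3·0.470835) = 0.115074
Denominator: (0.1716)·(0.529165) = 0.090828
L = 0.115074/0.090828 = 1.2669

Final: 1.2669


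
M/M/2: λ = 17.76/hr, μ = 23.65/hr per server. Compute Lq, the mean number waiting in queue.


a = λ/μ = 0.7510; ρ = a/2 = 0.3755
P₀ = 0.454042
Lq = P₀·a^c·ρ / (c!·(1−ρ)²) = 0.454042·0.56393·0.3755/(2·0.39003)
= 0.12325

Final: 0.12325


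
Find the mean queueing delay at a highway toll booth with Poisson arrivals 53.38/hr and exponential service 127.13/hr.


ρ = 53.38/127.13 = 0.4199
Wq = ρ/(μ−λ) = 0.4199/(127.13 − 53.38) = 0.4199/73.75 = 0.005693 hr

Final: 0.005693 hr


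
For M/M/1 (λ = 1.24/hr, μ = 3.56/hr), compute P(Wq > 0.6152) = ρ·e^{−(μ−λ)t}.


ρ = 1.24/3.56 = 0.3483
P(Wq > t) = ρ·e^{−(μ−λ)t} = 0.3483·e^{−1.4273}
= 0.3483·0.239965 = 0.083583

Final: 0.083583


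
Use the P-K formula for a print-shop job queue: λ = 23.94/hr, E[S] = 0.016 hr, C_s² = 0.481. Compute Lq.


ρ = λ·E[S] = 23.94·0.016 = 0.3830
Lq = ρ²(1+C_s²)/(2(1−ρ)) = 0.1467·(1+0.481)/(2·0.6170)
= 0.1467·1.4810/1.2339 = 0.17610

Final: 0.17610


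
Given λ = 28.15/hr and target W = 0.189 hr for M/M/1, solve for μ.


W = 1/(μ−λ) ⇒ μ − λ = 1/W = 1/0.189 = 5.2910
μ = λ + 1/W = 28.15 + 5.2910 = 33.4410 per hr

Final: 33.4410 /hr


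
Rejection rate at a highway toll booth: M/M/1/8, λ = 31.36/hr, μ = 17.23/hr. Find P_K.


ρ = λ/μ = 31.36/17.23 = 1.8201
P_K = (1−ρ)ρ^K/(1−ρ^(K+1)) = (-0.8201·120.427650)/(1 − 219.188109)
= -98.760458/-218.188109 = 0.452639

Final: 0.452639


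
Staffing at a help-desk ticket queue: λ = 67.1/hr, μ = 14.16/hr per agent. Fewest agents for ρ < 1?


Stability requires cμ > λ ⇔ c > λ/μ.
λ/μ = 67.1/14.16 = 4.7387
Minimum integer c = ⌊4.7387⌋ + 1 = 5
Check: 5·14.16 = 70.80 > 67.1, while 4·14.16 = 56.64 ≤ 67.1

Final: 5 servers


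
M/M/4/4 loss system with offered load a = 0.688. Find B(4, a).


B(c,a) = (a^c/c!) / Σ_{k=0}^{c} a^k/k!
a^4/4! = 0.009336
Σ terms (k=0..4): 1.00000 + 0.68800 + 0.23667 + 0.05428 + 0.009336 = 1.988284
B = 0.009336/1.988284 = 0.004695

Final: 0.004695


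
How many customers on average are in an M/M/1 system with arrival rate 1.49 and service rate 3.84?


ρ = λ/μ = 1.49/3.84 = 0.3880
L = ρ/(1−ρ) = 0.3880/(1 − 0.3880) = 0.3880/0.6120 = 0.6340

Final: 0.6340


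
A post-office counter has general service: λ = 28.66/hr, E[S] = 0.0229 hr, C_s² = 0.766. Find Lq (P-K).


ρ = λ·E[S] = 28.66·0.0229 = 0.6563
Lq = ρ²(1+C_s²)/(2(1−ρ)) = 0.4307·(1+0.766)/(2·0.3437)
= 0.4307·1.7660/0.6874 = 1.10668

Final: 1.10668


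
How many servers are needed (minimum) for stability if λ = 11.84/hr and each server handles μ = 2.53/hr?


Stability requires cμ > λ ⇔ c > λ/μ.
λ/μ = 11.84/2.53 = 4.6798
Minimum integer c = ⌊4.6798⌋ + 1 = 5
Check: 5·2.53 = 12.65 > 11.84, while 4·2.53 = 10.12 ≤ 11.84

Final: 5 servers


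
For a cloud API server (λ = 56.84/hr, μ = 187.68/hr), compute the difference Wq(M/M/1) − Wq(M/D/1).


ρ = 56.84/187.68 = 0.3029
Wq(M/M/1) = ρ/(μ−λ) = 0.3029/130.84 = 0.002315 hr
Wq(M/D/1) = ρ/(2(μ−λ)) = 0.001157 hr
Savings = 0.002315 − 0.001157 = 0.001157 hr

Final: 0.001157 hr


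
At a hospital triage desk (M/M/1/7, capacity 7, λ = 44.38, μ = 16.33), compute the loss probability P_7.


ρ = λ/μ = 44.38/16.33 = 2.7177
P_K = (1−ρ)ρ^K/(1−ρ^(K+1)) = (-1.7177·1094.984048)/(1 − 2975.835397)
= -1880.851349/-2974.835397 = 0.632254

Final: 0.632254


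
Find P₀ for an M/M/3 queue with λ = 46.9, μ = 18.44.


a = λ/μ = 46.9/18.44 = 2.5434; ρ = a/c = 0.8478
Σ_{k=0}^{2} a^k/k! (terms k=0..2) = 1.00000 + 2.54338 + 3.23440 = 6.77778
Tail: a^3/(3!(1−ρ)) = 16.45265/(6·0.1522) = 18.01584
P₀ = 1/(6.77778 + 18.01584) = 1/24.79363 = 0.040333

Final: 0.040333


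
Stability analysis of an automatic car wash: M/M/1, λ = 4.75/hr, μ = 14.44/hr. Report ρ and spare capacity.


Total capacity cμ = 1·14.44 = 14.44/hr
ρ = λ/(cμ) = 4.75/14.44 = 0.3289
Stable ⇔ ρ < 1: YES
Spare capacity = cμ − λ = 14.44 − 4.75 = 9.69/hr

Final: ρ = 0.3289; stable; margin = 9.69/hr


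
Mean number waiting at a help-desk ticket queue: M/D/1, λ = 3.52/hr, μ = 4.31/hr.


ρ = 3.52/4.31 = 0.8167
M/D/1: Lq = ρ²/(2(1−ρ)) = 0.6670/(2·0.1833) = 1.81950

Final: 1.81950


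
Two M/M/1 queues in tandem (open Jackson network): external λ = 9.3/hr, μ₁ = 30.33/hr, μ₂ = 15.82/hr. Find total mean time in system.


Each node sees arrival rate λ = 9.3/hr (tandem ⇒ throughput preserved).
W₁ = 1/(μ₁−λ) = 1/(30.33−9.3) = 0.04755 hr
W₂ = 1/(μ₂−λ) = 1/(15.82−9.3) = 0.15337 hr
W_total = W₁ + W₂ = 0.04755 + 0.15337 = 0.20093 hr

Final: 0.20093 hr


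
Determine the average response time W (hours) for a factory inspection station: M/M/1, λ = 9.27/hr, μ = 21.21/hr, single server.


W = 1/(μ−λ) = 1/(21.21 − 9.27) = 1/11.94 = 0.08375 hr

Final: 0.08375 hr
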